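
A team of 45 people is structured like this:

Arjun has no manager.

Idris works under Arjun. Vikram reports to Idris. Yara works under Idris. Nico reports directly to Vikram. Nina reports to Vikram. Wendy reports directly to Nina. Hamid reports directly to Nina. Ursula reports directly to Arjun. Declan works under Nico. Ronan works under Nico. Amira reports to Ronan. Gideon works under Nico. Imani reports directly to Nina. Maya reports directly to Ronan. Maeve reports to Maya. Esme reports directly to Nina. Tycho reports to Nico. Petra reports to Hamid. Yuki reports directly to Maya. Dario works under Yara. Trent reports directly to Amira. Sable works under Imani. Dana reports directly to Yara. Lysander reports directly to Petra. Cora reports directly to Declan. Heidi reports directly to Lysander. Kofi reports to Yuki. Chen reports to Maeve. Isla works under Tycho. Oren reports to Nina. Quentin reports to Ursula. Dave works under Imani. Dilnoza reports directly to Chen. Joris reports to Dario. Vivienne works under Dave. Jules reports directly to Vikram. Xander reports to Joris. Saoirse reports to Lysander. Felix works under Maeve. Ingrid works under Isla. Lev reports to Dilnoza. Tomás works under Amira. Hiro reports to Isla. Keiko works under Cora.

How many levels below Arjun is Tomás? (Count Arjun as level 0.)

Chain from Tomás up to Arjun: Tomás → Amira → Ronan → Nico → Vikram → Idris → Arjun. That is 6 steps up, so Tomás is 6 levels below Arjun.

6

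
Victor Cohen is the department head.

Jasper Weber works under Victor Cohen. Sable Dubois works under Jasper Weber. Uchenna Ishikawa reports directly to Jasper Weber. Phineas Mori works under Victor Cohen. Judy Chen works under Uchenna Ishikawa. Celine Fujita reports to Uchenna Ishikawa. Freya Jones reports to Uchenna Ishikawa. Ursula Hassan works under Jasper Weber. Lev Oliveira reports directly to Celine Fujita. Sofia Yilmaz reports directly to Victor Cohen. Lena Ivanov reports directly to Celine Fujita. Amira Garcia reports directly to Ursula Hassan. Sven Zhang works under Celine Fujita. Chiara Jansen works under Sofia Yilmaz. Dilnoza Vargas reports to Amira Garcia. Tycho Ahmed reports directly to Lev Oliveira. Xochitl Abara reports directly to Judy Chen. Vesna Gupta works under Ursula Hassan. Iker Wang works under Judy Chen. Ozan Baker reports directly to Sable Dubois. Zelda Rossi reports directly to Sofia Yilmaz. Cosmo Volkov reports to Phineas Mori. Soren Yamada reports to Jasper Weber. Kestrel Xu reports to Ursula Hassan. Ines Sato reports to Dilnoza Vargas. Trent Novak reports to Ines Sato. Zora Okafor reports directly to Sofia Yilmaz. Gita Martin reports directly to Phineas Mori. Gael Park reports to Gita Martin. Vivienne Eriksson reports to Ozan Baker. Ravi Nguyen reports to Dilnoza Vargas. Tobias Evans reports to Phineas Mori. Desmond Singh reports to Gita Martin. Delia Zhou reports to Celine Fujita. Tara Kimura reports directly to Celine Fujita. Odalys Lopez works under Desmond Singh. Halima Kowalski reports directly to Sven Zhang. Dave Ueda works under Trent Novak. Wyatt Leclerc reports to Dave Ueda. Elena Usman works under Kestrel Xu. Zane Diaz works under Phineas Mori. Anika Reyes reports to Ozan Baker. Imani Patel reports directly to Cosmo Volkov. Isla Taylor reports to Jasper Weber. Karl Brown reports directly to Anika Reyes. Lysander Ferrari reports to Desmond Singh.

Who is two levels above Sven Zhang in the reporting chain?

Uchenna Ishikawa

Sven Zhang reports to Celine Fujita, and Celine Fujita reports to Uchenna Ishikawa. So Sven Zhang's skip-level manager is Uchenna Ishikawa.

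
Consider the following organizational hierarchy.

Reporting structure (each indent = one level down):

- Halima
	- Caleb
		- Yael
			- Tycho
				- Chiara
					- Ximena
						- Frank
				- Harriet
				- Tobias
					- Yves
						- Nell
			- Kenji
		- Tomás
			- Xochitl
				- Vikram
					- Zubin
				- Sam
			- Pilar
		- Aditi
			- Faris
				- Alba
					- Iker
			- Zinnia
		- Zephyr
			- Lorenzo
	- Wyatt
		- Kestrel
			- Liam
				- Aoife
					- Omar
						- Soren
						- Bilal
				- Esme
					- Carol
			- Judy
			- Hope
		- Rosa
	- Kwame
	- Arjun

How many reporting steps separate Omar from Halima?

5

Chain from Omar up to Halima: Omar → Aoife → Liam → Kestrel → Wyatt → Halima. That is 5 steps up, so Omar is 5 levels below Halima.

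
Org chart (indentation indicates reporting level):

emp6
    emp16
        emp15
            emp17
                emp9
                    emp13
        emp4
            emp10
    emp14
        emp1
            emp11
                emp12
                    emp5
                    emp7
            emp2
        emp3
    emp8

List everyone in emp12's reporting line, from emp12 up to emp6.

emp12 -> emp11 -> emp1 -> emp14 -> emp6

emp12 reports to emp11. emp11 reports to emp1. emp1 reports to emp14. emp14 reports to emp6. emp6 is at the top.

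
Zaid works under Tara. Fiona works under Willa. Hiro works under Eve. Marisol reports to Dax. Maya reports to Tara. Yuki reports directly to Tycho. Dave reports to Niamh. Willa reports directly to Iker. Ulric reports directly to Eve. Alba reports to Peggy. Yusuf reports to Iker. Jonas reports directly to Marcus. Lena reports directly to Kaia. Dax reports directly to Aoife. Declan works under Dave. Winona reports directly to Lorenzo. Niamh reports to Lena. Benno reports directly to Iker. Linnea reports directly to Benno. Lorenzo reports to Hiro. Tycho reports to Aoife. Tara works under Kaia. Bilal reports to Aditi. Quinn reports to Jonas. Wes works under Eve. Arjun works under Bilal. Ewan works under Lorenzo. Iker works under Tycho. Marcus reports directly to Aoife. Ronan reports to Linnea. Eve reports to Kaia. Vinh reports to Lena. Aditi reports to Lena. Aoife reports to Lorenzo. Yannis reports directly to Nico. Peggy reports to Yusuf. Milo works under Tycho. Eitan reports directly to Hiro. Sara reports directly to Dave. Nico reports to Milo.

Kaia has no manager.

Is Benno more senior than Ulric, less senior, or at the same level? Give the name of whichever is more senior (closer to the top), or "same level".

Ulric

Benno is 7 levels below Kaia; Ulric is 2. Ulric is higher.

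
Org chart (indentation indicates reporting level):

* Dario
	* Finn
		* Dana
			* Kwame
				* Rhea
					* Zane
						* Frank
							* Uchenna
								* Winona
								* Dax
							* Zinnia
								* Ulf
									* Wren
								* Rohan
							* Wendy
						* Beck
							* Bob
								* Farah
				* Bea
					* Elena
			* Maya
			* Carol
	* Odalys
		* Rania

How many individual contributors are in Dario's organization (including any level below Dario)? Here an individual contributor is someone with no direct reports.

The people in Dario's organization with no one reporting to them are Rania, Carol, Maya, Elena, Farah, Wendy, Rohan, Wren, Dax, Winona. That is 10.

10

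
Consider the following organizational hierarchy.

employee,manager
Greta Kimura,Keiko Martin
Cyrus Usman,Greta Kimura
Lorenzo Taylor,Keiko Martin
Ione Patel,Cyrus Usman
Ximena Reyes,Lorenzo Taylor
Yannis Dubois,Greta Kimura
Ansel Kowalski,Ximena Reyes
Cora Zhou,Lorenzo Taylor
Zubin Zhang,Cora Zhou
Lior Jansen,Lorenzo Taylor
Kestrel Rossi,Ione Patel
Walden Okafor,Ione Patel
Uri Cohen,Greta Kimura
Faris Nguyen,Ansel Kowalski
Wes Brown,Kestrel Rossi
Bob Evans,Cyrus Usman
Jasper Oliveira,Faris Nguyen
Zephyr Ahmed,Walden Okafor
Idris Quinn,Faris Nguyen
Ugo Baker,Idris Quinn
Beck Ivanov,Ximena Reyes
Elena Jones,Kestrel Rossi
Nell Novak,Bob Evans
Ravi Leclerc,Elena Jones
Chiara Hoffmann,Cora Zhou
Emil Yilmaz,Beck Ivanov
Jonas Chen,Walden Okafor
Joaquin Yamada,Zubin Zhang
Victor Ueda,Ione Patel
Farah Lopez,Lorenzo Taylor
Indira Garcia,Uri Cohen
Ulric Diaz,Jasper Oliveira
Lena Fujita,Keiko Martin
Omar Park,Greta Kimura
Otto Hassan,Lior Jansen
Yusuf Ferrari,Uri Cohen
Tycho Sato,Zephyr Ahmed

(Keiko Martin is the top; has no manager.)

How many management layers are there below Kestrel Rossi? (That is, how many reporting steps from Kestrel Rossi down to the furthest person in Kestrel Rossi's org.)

The longest chain under Kestrel Rossi runs Kestrel Rossi → Elena Jones → Ravi Leclerc, which is 2 levels below Kestrel Rossi.

2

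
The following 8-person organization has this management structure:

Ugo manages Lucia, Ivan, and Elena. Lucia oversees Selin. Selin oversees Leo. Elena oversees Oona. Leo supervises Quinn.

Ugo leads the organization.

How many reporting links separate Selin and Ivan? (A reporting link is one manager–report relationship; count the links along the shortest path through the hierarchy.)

Selin is 2 levels below Ugo, and Ivan is 1 level below Ugo (their lowest common manager). The shortest path runs up from Selin to Ugo and back down to Ivan: 2 + 1 = 3 links.

3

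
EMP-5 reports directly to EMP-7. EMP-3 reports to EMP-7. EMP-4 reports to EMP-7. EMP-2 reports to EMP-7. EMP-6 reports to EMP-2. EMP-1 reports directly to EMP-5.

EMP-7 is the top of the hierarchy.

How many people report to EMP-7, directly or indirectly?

EMP-7 directly manages EMP-5, EMP-3, EMP-4, EMP-2. Under EMP-5: EMP-1 (1). EMP-3 has no reports. EMP-4 has no reports. Under EMP-2: EMP-6 (1). So EMP-7's organization is 4 direct reports plus everyone under them: 2 + 1 + 1 + 2 = 6.

6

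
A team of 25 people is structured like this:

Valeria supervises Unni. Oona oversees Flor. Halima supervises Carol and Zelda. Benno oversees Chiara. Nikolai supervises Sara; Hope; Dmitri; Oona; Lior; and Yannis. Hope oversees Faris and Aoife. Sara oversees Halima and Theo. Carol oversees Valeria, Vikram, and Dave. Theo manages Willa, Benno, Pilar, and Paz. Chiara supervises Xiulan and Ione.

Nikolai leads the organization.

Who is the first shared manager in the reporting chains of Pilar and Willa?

Pilar's chain of managers is Theo, Sara, Nikolai. Willa's chain of managers is Theo, Sara, Nikolai. The first manager that appears in both chains is Theo.

Theo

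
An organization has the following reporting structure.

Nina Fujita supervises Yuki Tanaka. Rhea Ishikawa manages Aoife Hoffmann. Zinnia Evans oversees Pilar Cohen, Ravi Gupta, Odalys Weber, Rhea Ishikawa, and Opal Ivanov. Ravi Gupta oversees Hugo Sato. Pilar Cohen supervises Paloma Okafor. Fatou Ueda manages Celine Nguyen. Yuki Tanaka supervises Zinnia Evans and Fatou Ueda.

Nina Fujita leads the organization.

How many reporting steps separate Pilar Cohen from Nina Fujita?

3

Chain from Pilar Cohen up to Nina Fujita: Pilar Cohen → Zinnia Evans → Yuki Tanaka → Nina Fujita. That is 3 steps up, so Pilar Cohen is 3 levels below Nina Fujita.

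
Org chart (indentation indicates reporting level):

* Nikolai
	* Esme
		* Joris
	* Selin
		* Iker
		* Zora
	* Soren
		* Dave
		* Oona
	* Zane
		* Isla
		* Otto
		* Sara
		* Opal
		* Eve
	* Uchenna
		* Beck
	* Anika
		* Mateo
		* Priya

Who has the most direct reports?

Direct-report counts: Nikolai has 6; Anika has 2; Uchenna has 1; Zane has 5; Soren has 2; Selin has 2; Esme has 1. The largest is 6, held by Nikolai.

Nikolai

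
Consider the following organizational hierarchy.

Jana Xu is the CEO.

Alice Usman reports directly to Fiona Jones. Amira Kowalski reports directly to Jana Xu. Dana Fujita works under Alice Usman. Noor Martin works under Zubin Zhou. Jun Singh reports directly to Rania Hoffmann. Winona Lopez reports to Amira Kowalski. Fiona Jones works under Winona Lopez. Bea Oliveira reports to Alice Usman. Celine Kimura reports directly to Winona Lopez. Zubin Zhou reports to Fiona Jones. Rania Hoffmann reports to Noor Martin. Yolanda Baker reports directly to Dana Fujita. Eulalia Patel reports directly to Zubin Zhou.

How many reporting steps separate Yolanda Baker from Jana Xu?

6

Chain from Yolanda Baker up to Jana Xu: Yolanda Baker → Dana Fujita → Alice Usman → Fiona Jones → Winona Lopez → Amira Kowalski → Jana Xu. That is 6 steps up, so Yolanda Baker is 6 levels below Jana Xu.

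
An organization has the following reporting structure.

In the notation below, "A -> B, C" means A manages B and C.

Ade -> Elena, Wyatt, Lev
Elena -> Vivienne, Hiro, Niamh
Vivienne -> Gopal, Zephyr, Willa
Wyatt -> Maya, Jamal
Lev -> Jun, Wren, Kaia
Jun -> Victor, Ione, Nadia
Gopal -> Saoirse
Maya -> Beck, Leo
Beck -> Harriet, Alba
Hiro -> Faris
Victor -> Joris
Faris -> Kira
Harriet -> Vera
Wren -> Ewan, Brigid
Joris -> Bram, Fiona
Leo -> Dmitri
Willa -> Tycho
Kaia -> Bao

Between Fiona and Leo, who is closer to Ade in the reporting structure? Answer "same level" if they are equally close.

Leo

Fiona is 5 levels below Ade; Leo is 3. Leo is higher.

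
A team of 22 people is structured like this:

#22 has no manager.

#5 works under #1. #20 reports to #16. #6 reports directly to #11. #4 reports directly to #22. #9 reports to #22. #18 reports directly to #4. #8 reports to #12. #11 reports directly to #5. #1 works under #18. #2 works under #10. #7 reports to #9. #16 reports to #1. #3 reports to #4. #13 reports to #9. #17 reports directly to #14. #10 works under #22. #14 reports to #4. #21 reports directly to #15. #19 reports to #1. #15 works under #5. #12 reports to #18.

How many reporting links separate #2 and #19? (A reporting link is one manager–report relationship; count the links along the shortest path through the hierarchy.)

6

#2 is 2 levels below #22, and #19 is 4 levels below #22 (their lowest common manager). The shortest path runs up from #2 to #22 and back down to #19: 2 + 4 = 6 links.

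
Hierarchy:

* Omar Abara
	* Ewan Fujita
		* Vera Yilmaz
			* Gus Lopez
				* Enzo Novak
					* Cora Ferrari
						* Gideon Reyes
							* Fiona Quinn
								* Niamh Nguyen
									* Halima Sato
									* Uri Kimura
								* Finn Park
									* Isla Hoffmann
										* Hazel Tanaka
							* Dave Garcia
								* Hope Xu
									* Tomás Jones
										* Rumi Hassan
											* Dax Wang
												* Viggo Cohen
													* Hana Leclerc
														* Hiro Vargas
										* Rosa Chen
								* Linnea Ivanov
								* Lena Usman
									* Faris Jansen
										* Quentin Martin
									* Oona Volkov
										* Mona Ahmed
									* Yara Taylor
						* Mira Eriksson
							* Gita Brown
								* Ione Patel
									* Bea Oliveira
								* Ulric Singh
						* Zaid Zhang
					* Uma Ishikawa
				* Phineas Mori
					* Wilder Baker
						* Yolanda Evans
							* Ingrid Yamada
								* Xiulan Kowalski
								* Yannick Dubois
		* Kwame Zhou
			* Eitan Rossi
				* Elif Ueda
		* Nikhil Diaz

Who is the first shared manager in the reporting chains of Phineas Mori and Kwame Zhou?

Ewan Fujita

Phineas Mori's chain of managers is Gus Lopez, Vera Yilmaz, Ewan Fujita, Omar Abara. Kwame Zhou's chain of managers is Ewan Fujita, Omar Abara. The first manager that appears in both chains is Ewan Fujita.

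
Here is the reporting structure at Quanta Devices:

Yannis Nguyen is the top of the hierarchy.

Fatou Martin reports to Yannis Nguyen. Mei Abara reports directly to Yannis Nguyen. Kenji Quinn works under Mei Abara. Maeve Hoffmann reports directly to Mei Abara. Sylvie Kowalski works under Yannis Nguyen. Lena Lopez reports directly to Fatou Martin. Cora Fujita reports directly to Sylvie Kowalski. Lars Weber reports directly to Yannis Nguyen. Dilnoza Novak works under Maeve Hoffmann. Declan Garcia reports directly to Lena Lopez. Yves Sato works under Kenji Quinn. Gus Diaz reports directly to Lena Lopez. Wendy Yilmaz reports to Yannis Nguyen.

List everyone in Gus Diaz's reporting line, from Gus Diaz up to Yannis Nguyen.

Gus Diaz reports to Lena Lopez. Lena Lopez reports to Fatou Martin. Fatou Martin reports to Yannis Nguyen. Yannis Nguyen is at the top.

Gus Diaz -> Lena Lopez -> Fatou Martin -> Yannis Nguyen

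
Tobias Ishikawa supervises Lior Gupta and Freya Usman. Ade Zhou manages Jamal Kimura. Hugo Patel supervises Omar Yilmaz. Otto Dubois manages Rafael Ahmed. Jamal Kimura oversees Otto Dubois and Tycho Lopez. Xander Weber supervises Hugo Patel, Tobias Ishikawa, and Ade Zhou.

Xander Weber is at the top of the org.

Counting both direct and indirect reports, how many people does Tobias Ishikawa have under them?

Tobias Ishikawa directly manages Freya Usman, Lior Gupta. Freya Usman has no reports. Lior Gupta has no reports. So Tobias Ishikawa's organization is 2 direct reports plus everyone under them: 1 + 1 = 2.

2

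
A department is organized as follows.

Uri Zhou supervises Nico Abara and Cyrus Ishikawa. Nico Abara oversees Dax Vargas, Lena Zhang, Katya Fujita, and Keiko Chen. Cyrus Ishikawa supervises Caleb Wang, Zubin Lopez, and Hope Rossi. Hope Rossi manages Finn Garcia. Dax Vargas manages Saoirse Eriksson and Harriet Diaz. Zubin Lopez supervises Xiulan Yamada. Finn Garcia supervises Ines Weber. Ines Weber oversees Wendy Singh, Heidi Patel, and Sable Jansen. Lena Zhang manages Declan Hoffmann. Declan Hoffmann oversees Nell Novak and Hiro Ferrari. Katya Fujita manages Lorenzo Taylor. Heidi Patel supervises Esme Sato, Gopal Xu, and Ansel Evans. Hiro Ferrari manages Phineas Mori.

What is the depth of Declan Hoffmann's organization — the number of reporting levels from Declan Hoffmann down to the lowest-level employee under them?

The longest chain under Declan Hoffmann runs Declan Hoffmann → Hiro Ferrari → Phineas Mori, which is 2 levels below Declan Hoffmann.

2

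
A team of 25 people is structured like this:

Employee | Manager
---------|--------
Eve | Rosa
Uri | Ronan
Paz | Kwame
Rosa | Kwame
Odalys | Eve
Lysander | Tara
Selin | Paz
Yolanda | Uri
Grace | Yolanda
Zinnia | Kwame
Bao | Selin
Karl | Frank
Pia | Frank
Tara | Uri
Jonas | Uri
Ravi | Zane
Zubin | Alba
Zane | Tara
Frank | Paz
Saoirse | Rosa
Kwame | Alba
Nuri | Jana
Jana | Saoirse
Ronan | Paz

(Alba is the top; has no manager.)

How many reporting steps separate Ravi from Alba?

Chain from Ravi up to Alba: Ravi → Zane → Tara → Uri → Ronan → Paz → Kwame → Alba. That is 7 steps up, so Ravi is 7 levels below Alba.

7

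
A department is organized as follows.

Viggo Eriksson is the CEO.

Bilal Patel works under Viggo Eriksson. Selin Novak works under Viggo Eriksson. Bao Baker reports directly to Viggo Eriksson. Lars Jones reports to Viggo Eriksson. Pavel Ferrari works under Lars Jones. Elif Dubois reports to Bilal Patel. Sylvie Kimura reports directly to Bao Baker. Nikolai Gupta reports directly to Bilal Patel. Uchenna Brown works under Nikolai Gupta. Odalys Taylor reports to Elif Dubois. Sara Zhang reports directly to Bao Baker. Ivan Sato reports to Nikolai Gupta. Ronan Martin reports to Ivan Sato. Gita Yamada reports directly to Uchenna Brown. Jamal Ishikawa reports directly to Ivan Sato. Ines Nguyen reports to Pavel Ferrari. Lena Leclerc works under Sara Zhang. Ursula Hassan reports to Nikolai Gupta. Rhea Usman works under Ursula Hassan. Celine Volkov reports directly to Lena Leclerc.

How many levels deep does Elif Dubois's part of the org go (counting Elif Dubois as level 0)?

1

The longest chain under Elif Dubois runs Elif Dubois → Odalys Taylor, which is 1 level below Elif Dubois.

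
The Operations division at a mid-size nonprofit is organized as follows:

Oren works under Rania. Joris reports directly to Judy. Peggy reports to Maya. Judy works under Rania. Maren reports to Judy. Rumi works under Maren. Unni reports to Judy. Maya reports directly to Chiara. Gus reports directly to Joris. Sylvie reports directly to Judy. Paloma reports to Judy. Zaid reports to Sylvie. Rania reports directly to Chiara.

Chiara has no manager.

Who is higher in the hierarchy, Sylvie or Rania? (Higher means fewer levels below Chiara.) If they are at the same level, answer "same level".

Rania

Sylvie is 3 levels below Chiara; Rania is 1. Rania is higher.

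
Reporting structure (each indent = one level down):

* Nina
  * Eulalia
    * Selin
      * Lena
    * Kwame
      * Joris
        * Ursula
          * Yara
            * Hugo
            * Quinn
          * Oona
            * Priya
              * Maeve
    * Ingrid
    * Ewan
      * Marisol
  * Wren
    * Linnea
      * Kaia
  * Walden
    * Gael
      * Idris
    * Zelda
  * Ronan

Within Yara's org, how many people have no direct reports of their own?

The people in Yara's organization with no one reporting to them are Quinn, Hugo. That is 2.

2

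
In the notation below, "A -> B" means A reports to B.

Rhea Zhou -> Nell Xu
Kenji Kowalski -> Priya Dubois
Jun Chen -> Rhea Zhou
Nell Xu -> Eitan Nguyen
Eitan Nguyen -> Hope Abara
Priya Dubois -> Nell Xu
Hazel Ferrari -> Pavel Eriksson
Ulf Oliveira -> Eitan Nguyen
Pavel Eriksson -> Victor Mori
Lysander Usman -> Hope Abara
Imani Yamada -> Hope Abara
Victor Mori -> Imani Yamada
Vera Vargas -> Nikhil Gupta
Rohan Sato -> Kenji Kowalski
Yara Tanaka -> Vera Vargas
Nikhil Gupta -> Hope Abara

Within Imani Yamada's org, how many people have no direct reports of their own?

The only person in Imani Yamada's organization with no one reporting to them is Hazel Ferrari. That is 1.

1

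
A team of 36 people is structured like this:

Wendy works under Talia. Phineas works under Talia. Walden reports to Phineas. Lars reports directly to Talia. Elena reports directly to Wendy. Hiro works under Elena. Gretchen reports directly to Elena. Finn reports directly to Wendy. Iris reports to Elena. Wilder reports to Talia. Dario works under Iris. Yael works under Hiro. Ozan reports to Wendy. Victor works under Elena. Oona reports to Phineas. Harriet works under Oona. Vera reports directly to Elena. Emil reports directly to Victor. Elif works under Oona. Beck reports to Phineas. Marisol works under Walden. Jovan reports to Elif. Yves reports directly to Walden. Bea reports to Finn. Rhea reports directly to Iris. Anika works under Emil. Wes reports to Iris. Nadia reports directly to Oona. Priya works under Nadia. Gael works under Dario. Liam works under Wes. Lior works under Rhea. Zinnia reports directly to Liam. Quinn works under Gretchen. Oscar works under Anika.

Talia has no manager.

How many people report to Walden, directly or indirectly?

Walden directly manages Marisol, Yves. Marisol has no reports. Yves has no reports. So Walden's organization is 2 direct reports plus everyone under them: 1 + 1 = 2.

2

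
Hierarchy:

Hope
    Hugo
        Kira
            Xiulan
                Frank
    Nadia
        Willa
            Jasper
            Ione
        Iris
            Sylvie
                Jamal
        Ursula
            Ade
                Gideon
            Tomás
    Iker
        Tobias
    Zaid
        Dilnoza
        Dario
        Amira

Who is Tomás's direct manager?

Tomás reports directly to Ursula.

Ursula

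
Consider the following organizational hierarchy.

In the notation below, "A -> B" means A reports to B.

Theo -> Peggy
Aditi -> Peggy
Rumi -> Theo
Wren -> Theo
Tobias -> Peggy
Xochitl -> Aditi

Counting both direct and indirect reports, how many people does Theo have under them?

Theo directly manages Rumi, Wren. Rumi has no reports. Wren has no reports. So Theo's organization is 2 direct reports plus everyone under them: 1 + 1 = 2.

2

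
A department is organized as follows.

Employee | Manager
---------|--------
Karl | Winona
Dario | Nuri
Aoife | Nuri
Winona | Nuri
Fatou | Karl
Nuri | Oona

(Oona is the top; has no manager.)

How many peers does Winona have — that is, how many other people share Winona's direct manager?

2

Winona reports to Nuri. Nuri's other direct reports are Dario, Aoife — 2 peers.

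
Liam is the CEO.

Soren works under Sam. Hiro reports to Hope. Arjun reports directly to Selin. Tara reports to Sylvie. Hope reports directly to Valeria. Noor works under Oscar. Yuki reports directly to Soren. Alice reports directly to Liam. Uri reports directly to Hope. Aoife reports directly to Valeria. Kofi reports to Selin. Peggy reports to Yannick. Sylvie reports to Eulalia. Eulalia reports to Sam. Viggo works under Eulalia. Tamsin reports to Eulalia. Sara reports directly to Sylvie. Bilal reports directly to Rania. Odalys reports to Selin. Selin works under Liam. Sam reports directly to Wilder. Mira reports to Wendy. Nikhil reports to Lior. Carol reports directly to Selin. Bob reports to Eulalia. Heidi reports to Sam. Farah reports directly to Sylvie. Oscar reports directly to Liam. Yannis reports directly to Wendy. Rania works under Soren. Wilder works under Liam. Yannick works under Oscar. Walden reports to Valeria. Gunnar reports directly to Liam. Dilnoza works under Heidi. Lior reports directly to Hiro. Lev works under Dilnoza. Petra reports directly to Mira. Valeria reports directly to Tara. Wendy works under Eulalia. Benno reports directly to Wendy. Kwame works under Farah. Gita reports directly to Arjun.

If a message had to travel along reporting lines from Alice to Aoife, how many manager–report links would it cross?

Alice is 1 level below Liam, and Aoife is 7 levels below Liam (their lowest common manager). The shortest path runs up from Alice to Liam and back down to Aoife: 1 + 7 = 8 links.

8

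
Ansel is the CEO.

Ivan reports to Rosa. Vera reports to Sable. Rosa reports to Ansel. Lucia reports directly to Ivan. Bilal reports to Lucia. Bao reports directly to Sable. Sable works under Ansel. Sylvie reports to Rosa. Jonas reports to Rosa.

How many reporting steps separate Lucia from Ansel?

3

Chain from Lucia up to Ansel: Lucia → Ivan → Rosa → Ansel. That is 3 steps up, so Lucia is 3 levels below Ansel.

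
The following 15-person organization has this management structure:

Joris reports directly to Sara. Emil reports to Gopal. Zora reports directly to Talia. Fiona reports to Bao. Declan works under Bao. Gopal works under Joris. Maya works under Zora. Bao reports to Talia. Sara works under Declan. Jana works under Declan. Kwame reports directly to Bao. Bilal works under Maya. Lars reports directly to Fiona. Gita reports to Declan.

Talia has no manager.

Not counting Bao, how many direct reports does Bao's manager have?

Bao reports to Talia. Talia's other direct reports are Zora — 1 peer.

1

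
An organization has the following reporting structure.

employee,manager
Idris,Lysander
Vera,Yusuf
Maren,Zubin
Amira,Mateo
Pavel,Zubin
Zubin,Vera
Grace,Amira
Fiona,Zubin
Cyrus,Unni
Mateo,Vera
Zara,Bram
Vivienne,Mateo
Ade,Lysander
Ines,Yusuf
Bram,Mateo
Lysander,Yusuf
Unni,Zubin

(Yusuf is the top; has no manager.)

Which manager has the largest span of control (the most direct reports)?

Zubin

Direct-report counts: Yusuf has 3; Lysander has 2; Vera has 2; Mateo has 3; Amira has 1; Bram has 1; Zubin has 4; Unni has 1. The largest is 4, held by Zubin.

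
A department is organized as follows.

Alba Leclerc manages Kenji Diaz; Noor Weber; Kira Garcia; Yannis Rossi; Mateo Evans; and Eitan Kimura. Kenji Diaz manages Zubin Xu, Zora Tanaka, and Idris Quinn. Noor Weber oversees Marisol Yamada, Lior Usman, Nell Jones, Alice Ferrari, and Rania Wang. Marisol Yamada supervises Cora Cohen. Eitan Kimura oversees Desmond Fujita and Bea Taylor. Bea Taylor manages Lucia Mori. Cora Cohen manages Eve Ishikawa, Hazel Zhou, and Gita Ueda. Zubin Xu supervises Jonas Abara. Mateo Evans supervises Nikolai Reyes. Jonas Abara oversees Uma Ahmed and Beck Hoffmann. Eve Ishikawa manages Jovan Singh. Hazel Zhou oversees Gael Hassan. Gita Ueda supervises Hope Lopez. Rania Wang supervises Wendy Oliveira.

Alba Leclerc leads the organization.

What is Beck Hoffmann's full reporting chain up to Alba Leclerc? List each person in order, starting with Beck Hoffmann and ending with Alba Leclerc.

Beck Hoffmann -> Jonas Abara -> Zubin Xu -> Kenji Diaz -> Alba Leclerc

Beck Hoffmann reports to Jonas Abara. Jonas Abara reports to Zubin Xu. Zubin Xu reports to Kenji Diaz. Kenji Diaz reports to Alba Leclerc. Alba Leclerc is at the top.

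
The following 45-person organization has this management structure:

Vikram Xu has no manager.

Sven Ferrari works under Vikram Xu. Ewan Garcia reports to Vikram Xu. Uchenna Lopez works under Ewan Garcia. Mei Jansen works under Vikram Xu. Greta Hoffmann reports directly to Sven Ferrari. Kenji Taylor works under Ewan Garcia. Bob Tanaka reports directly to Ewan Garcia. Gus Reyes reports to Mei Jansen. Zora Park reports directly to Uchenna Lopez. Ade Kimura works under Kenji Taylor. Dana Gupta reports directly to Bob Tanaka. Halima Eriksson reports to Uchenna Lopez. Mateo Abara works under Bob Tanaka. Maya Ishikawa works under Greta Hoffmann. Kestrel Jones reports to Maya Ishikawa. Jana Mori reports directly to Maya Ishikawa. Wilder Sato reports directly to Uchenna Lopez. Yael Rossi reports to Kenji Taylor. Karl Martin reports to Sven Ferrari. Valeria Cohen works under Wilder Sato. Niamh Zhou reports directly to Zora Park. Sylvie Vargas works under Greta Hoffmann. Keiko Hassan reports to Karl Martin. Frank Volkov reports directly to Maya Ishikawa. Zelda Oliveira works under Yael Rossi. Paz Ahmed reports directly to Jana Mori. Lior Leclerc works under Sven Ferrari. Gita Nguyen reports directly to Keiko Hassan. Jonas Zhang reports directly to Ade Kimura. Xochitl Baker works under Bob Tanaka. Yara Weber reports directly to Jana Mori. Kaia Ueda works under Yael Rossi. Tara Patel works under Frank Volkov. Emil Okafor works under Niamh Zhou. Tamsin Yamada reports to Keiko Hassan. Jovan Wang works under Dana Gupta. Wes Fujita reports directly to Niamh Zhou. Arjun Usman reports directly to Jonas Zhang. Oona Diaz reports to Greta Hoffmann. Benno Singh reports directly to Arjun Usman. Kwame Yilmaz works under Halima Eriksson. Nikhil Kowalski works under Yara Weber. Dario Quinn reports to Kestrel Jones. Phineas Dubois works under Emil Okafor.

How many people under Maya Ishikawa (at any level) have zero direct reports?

The people in Maya Ishikawa's organization with no one reporting to them are Tara Patel, Nikhil Kowalski, Paz Ahmed, Dario Quinn. That is 4.

4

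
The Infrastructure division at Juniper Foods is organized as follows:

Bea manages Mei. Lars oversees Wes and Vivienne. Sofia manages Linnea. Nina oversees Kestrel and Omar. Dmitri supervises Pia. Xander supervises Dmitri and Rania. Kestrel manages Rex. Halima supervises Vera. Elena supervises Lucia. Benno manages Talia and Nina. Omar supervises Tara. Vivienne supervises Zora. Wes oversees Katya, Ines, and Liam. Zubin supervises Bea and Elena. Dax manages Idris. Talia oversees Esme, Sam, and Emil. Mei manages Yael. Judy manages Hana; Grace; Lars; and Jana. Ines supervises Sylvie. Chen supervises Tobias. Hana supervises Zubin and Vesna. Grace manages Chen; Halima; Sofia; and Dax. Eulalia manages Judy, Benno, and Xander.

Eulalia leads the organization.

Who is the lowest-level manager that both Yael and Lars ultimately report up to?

Yael's chain of managers is Mei, Bea, Zubin, Hana, Judy, Eulalia. Lars's chain of managers is Judy, Eulalia. The first manager that appears in both chains is Judy.

Judy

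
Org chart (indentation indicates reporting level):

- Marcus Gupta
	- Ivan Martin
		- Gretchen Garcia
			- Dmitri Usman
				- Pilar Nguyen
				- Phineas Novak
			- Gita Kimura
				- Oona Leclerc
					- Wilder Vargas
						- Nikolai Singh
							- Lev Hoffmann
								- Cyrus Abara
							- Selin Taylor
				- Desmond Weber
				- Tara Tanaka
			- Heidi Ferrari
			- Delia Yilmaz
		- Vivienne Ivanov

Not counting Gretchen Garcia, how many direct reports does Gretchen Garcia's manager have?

1

Gretchen Garcia reports to Ivan Martin. Ivan Martin's other direct reports are Vivienne Ivanov — 1 peer.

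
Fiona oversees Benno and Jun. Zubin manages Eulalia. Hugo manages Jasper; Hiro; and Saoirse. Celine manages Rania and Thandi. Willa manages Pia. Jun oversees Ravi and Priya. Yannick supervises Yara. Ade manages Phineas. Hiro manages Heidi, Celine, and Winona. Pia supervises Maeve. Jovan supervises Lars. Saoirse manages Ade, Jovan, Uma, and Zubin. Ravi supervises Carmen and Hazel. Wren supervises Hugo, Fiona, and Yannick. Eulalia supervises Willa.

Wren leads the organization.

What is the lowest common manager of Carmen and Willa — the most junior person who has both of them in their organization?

Wren

Carmen's chain of managers is Ravi, Jun, Fiona, Wren. Willa's chain of managers is Eulalia, Zubin, Saoirse, Hugo, Wren. The first manager that appears in both chains is Wren.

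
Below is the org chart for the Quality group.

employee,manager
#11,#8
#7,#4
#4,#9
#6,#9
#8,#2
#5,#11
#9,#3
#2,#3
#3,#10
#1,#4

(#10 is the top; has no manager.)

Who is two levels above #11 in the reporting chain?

#2

#11 reports to #8, and #8 reports to #2. So #11's skip-level manager is #2.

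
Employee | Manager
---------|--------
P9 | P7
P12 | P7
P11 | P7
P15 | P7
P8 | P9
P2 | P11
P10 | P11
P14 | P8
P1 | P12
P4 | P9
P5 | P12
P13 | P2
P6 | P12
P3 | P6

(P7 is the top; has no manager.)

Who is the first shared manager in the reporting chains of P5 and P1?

P12

P5's chain of managers is P12, P7. P1's chain of managers is P12, P7. The first manager that appears in both chains is P12.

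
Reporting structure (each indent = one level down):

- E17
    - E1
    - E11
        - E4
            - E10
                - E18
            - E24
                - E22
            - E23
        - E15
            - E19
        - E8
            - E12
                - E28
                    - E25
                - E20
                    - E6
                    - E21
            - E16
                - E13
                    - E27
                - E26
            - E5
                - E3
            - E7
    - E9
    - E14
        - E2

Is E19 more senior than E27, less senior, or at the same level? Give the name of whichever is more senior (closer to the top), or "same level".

E19 is 3 levels below E17; E27 is 5. E19 is higher.

E19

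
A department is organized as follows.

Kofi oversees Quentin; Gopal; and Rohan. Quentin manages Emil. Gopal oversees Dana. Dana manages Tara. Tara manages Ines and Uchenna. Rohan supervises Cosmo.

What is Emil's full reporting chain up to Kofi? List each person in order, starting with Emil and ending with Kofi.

Emil reports to Quentin. Quentin reports to Kofi. Kofi is at the top.

Emil -> Quentin -> Kofi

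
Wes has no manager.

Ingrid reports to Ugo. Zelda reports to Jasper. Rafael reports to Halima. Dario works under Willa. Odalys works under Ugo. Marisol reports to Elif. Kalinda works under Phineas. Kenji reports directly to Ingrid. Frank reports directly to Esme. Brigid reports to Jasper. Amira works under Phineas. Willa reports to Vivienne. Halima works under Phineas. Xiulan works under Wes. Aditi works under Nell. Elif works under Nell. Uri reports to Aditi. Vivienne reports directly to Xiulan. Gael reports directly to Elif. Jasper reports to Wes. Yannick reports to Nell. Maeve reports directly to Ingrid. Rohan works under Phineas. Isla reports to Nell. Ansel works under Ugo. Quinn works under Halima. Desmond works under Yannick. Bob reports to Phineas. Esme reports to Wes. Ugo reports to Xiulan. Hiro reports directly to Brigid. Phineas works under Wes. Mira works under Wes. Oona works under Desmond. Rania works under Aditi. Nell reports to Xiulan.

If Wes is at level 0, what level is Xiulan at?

Chain from Xiulan up to Wes: Xiulan → Wes. That is 1 step up, so Xiulan is 1 level below Wes.

1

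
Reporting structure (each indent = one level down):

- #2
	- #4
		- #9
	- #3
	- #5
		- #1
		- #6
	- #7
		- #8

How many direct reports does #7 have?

#7 directly manages #8. That is 1 direct report.

1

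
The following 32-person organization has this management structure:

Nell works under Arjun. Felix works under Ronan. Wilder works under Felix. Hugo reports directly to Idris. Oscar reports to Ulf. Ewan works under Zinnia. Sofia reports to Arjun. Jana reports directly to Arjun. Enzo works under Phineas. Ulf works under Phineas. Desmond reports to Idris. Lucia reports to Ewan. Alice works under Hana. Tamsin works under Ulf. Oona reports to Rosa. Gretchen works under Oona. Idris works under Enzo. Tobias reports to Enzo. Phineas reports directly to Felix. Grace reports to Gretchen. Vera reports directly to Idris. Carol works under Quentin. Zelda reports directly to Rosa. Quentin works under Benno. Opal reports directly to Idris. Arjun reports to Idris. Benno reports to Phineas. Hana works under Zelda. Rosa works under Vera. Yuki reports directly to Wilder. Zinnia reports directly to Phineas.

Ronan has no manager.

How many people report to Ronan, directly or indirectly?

31

Ronan directly manages Felix. Under Felix: Wilder, Yuki, Phineas, Benno, Quentin, Carol, Ulf, Tamsin, Oscar, Zinnia, Ewan, Lucia, Enzo, Tobias, Idris, Hugo, Opal, Arjun, Jana, Nell, Sofia, Vera, Rosa, Oona, Gretchen, Grace, Zelda, Hana, Alice, Desmond (30). That's 31 in total.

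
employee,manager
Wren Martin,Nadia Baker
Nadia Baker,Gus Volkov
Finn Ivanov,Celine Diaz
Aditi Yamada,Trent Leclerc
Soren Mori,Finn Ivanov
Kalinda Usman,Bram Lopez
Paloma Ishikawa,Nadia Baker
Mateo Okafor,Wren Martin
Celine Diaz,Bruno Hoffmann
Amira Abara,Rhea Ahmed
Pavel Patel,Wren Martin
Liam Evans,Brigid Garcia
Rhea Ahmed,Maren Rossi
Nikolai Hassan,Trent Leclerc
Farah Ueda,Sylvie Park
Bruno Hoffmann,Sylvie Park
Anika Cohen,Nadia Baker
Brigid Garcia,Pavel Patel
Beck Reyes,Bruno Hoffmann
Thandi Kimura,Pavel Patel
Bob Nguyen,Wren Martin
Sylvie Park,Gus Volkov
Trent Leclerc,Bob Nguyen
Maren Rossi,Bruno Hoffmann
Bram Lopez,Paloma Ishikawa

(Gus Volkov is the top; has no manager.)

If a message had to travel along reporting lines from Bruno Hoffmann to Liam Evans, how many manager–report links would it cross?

7

Bruno Hoffmann is 2 levels below Gus Volkov, and Liam Evans is 5 levels below Gus Volkov (their lowest common manager). The shortest path runs up from Bruno Hoffmann to Gus Volkov and back down to Liam Evans: 2 + 5 = 7 links.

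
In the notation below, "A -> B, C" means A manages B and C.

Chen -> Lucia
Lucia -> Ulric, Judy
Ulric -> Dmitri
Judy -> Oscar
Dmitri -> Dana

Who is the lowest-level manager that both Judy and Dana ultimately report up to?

Judy's chain of managers is Lucia, Chen. Dana's chain of managers is Dmitri, Ulric, Lucia, Chen. The first manager that appears in both chains is Lucia.

Lucia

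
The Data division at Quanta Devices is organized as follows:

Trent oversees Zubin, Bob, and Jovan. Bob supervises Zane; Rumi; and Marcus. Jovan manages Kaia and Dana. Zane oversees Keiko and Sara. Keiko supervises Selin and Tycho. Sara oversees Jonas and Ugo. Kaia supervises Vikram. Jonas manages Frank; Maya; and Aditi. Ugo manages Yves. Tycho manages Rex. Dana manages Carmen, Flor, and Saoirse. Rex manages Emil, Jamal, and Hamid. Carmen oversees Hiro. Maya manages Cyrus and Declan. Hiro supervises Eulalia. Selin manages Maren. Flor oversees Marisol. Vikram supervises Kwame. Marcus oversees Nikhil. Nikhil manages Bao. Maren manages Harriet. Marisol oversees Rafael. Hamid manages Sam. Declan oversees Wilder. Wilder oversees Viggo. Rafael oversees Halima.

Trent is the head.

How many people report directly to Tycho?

1

Tycho directly manages Rex. That is 1 direct report.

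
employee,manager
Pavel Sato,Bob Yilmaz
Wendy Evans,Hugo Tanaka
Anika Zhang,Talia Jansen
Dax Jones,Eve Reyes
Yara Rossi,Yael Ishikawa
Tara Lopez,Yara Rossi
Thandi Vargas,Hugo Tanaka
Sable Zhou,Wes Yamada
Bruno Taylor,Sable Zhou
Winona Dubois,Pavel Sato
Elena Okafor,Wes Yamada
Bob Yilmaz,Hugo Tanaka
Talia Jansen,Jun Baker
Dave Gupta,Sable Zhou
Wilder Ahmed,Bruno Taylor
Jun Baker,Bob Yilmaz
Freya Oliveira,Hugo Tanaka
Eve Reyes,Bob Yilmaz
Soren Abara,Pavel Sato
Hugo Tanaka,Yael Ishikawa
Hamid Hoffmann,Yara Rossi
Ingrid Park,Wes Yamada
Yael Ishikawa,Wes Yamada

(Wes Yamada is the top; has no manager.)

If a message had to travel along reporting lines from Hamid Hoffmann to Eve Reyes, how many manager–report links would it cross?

5

Hamid Hoffmann is 2 levels below Yael Ishikawa, and Eve Reyes is 3 levels below Yael Ishikawa (their lowest common manager). The shortest path runs up from Hamid Hoffmann to Yael Ishikawa and back down to Eve Reyes: 2 + 3 = 5 links.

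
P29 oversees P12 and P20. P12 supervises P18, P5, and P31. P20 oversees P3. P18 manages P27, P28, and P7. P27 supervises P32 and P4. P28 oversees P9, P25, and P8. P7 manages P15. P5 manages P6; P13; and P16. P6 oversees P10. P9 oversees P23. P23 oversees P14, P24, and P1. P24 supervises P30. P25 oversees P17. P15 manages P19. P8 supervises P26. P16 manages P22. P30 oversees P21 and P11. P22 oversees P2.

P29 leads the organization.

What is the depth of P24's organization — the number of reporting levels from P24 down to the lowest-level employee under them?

The longest chain under P24 runs P24 → P30 → P11, which is 2 levels below P24.

2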